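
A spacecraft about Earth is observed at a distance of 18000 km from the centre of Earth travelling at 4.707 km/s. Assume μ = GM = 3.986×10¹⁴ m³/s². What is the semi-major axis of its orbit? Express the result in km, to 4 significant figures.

a ≈ 18010 km

r = 1.800×10⁷ m.
Specific orbital energy ε = v²/2 − μ/r = (4707)²/2 − 3.986×10¹⁴/1.800×10⁷ = -1.107×10⁷ J/kg.
Since ε = −μ/(2a), a = −μ/(2ε) = 1.801×10⁷ m = 18009 km.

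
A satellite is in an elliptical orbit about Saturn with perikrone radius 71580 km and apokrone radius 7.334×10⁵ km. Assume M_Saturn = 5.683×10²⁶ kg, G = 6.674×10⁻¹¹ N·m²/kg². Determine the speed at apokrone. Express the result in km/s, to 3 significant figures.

μ = GM = 6.674×10⁻¹¹ × 5.683×10²⁶ = 3.793×10¹⁶ m³/s².
Semi-major axis a = (r_p + r_a)/2 = 4.0249×10⁵ km = 4.025×10⁸ m.
Vis-viva: v² = μ(2/r − 1/a) = 3.793×10¹⁶ × (2.727×10⁻⁹ − 2.485×10⁻⁹) = 9.197×10⁶ m²/s².
v = 3033 m/s = 3.033 km/s.

v ≈ 3.03 km/s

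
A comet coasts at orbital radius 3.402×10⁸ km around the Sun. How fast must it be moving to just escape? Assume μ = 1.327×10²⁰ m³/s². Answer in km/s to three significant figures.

v_esc ≈ 27.9 km/s

r = 3.402×10⁸ km = 3.402×10¹¹ m.
Escape speed v_esc = √(2μ/r) = √(2 × 1.327×10²⁰ / 3.402×10¹¹) = √(7.801×10⁸) = 27930 m/s.
= 27.93 km/s.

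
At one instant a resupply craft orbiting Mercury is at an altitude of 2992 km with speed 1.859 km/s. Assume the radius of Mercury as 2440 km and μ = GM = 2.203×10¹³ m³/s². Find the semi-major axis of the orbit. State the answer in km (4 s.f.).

r = 2440 + 2992 = 5432.0 km = 5.432×10⁶ m.
Specific orbital energy ε = v²/2 − μ/r = (1859)²/2 − 2.203×10¹³/5.432×10⁶ = -2.328×10⁶ J/kg.
Since ε = −μ/(2a), a = −μ/(2ε) = 4.732×10⁶ m = 4732.2 km.

a ≈ 4732 km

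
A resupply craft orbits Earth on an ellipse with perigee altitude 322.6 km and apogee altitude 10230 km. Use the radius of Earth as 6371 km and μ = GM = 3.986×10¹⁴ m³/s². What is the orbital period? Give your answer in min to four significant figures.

r_p = 6371 + 322.6 = 6693.6 km = 6.6936×10⁶ m.
r_a = 6371 + 10230 = 16601 km = 1.6601×10⁷ m.
Semi-major axis a = (r_p + r_a)/2 = (6693.6 + 16601)/2 = 11647 km = 1.165×10⁷ m.
By Kepler's third law T = 2π√(a³/μ) = 2π × 1.991×10³ = 1.251×10⁴ s.
= 208.5 min.

T ≈ 208.5 min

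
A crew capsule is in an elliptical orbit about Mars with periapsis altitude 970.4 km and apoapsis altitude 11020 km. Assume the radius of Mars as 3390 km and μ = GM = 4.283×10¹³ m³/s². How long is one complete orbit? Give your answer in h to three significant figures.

r_p = 3390 + 970.4 = 4360.4 km = 4.3604×10⁶ m.
r_a = 3390 + 11020 = 14410 km = 1.4410×10⁷ m.
Semi-major axis a = (r_p + r_a)/2 = (4360.4 + 14410)/2 = 9385.2 km = 9.385×10⁶ m.
By Kepler's third law T = 2π√(a³/μ) = 2π × 4.393×10³ = 2.760×10⁴ s.
= 7.668 h.

T ≈ 7.67 h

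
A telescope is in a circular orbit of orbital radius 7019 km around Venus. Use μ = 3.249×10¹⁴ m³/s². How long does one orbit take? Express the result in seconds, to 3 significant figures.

r = 7019 km = 7.019×10⁶ m.
Kepler's third law: T = 2π√(r³/μ) = 2π√((7.019×10⁶)³ / 3.249×10¹⁴).
r³/μ = 1.064×10⁶ s², so T = 2π × 1.032×10³ = 6.482×10³ s.

T ≈ 6480 seconds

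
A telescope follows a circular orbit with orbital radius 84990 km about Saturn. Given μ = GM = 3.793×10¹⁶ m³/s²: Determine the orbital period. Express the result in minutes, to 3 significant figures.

T ≈ 421 minutes

r = 84990 km = 8.499×10⁷ m.
Kepler's third law: T = 2π√(r³/μ) = 2π√((8.499×10⁷)³ / 3.793×10¹⁶).
r³/μ = 1.619×10⁷ s², so T = 2π × 4.023×10³ = 2.528×10⁴ s.
Converting: 2.528×10⁴ s ÷ 60.00 = 421.3 minutes.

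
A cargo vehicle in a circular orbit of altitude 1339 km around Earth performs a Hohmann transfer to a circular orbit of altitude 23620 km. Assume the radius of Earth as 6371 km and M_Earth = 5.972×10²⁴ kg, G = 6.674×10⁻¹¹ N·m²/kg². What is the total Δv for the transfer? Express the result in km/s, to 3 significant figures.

Δv_total ≈ 3.19 km/s

μ = GM = 6.674×10⁻¹¹ × 5.972×10²⁴ = 3.986×10¹⁴ m³/s².
r₁ = 6371 + 1339 = 7710.0 km = 7.7100×10⁶ m.
r₂ = 6371 + 23620 = 29991 km = 2.9991×10⁷ m.
Transfer ellipse a_t = (r₁ + r₂)/2 = 1.885×10⁷ m.
At r₁: circular v_c1 = √(μ/r₁) = 7190 m/s; transfer-perigee v_p = √[μ(2/r₁ − 1/a_t)] = 9069 m/s.
Δv₁ = v_p − v_c1 = 1879 m/s.
At r₂: circular v_c2 = √(μ/r₂) = 3646 m/s; transfer-apogee v_a = √[μ(2/r₂ − 1/a_t)] = 2331 m/s.
Δv₂ = v_c2 − v_a = 1314 m/s.
Total Δv = Δv₁ + Δv₂ = 3193 m/s = 3.193 km/s.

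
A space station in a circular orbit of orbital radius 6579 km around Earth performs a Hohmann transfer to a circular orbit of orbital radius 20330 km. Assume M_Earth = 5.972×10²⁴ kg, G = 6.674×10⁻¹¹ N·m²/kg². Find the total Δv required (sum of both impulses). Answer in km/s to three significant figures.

Δv_total ≈ 3.12 km/s

μ = GM = 6.674×10⁻¹¹ × 5.972×10²⁴ = 3.986×10¹⁴ m³/s².
r₁ = 6579 km = 6.579×10⁶ m.
r₂ = 20330 km = 2.033×10⁷ m.
Transfer ellipse a_t = (r₁ + r₂)/2 = 1.345×10⁷ m.
At r₁: circular v_c1 = √(μ/r₁) = 7783 m/s; transfer-perigee v_p = √[μ(2/r₁ − 1/a_t)] = 9568 m/s.
Δv₁ = v_p − v_c1 = 1784 m/s.
At r₂: circular v_c2 = √(μ/r₂) = 4428 m/s; transfer-apogee v_a = √[μ(2/r₂ − 1/a_t)] = 3096 m/s.
Δv₂ = v_c2 − v_a = 1332 m/s.
Total Δv = Δv₁ + Δv₂ = 3116 m/s = 3.116 km/s.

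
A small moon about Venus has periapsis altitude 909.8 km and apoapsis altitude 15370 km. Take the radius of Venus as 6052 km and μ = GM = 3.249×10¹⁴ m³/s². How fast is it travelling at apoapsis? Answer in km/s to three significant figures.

r_p = 6052 + 909.8 = 6961.8 km = 6.9618×10⁶ m.
r_a = 6052 + 15370 = 21422 km = 2.1422×10⁷ m.
Semi-major axis a = (r_p + r_a)/2 = 14192 km = 1.419×10⁷ m.
Vis-viva: v² = μ(2/r − 1/a) = 3.249×10¹⁴ × (9.336×10⁻⁸ − 7.046×10⁻⁸) = 7.440×10⁶ m²/s².
v = 2728 m/s = 2.728 km/s.

v ≈ 2.73 km/s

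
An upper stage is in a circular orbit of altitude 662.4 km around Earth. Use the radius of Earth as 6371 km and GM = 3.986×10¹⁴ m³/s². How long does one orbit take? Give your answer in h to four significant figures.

r = 6371 + 662.4 = 7033.4 km = 7.0334×10⁶ m.
Kepler's third law: T = 2π√(r³/μ) = 2π√((7.033×10⁶)³ / 3.986×10¹⁴).
r³/μ = 8.729×10⁵ s², so T = 2π × 9.343×10² = 5.870×10³ s.
Converting: 5.870×10³ s ÷ 3600 = 1.631 h.

T ≈ 1.631 h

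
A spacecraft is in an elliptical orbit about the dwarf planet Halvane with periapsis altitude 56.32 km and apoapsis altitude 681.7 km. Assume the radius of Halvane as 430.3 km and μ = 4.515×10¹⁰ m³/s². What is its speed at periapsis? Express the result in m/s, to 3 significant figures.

v ≈ 359 m/s

r_p = 430.3 + 56.32 = 486.62 km = 4.8662×10⁵ m.
r_a = 430.3 + 681.7 = 1112.0 km = 1.1120×10⁶ m.
Semi-major axis a = (r_p + r_a)/2 = 799.31 km = 7.993×10⁵ m.
Vis-viva: v² = μ(2/r − 1/a) = 4.515×10¹⁰ × (4.110×10⁻⁶ − 1.251×10⁻⁶) = 1.291×10⁵ m²/s².
v = 359.3 m/s.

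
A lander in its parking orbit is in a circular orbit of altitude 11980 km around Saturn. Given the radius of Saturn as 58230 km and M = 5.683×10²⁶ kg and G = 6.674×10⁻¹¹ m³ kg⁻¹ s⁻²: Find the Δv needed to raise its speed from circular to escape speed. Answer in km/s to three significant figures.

Δv ≈ 9.63 km/s

μ = GM = 6.674×10⁻¹¹ × 5.683×10²⁶ = 3.793×10¹⁶ m³/s².
r = 58230 + 11980 = 70210 km = 7.0210×10⁷ m.
Circular speed v_c = √(μ/r) = 23240 m/s.
Escape speed v_esc = √(2μ/r) = √2 × v_c = 32870 m/s.
Δv = v_esc − v_c = 9627 m/s = 9.627 km/s.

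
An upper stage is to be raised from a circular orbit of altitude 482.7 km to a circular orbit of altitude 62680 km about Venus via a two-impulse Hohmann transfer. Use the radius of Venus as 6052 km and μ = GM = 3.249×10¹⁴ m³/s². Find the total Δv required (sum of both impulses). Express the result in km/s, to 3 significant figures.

Δv_total ≈ 3.75 km/s

r₁ = 6052 + 482.7 = 6534.7 km = 6.5347×10⁶ m.
r₂ = 6052 + 62680 = 68732 km = 6.8732×10⁷ m.
Transfer ellipse a_t = (r₁ + r₂)/2 = 3.763×10⁷ m.
At r₁: circular v_c1 = √(μ/r₁) = 7051 m/s; transfer-periapsis v_p = √[μ(2/r₁ − 1/a_t)] = 9529 m/s.
Δv₁ = v_p − v_c1 = 2478 m/s.
At r₂: circular v_c2 = √(μ/r₂) = 2174 m/s; transfer-apoapsis v_a = √[μ(2/r₂ − 1/a_t)] = 906.0 m/s.
Δv₂ = v_c2 − v_a = 1268 m/s.
Total Δv = Δv₁ + Δv₂ = 3746 m/s = 3.746 km/s.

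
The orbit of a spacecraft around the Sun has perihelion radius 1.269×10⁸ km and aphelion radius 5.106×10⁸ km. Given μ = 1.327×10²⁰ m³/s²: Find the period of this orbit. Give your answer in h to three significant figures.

Semi-major axis a = (r_p + r_a)/2 = (1.2690×10⁸ + 5.1060×10⁸)/2 = 3.1875×10⁸ km = 3.188×10¹¹ m.
By Kepler's third law T = 2π√(a³/μ) = 2π × 1.562×10⁷ = 9.816×10⁷ s.
= 27270 h.

T ≈ 27300 h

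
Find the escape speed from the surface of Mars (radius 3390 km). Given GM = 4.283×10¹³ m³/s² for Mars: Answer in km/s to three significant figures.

r = R = 3.390×10⁶ m.
Escape speed v_esc = √(2μ/r) = √(2 × 4.283×10¹³ / 3.390×10⁶) = √(2.527×10⁷) = 5027 m/s.
= 5.027 km/s.

v_esc ≈ 5.03 km/s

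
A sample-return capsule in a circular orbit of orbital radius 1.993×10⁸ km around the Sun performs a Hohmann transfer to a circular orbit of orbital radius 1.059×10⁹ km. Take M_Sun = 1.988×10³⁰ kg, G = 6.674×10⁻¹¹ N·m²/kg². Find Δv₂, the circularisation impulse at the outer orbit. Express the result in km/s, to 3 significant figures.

μ = GM = 6.674×10⁻¹¹ × 1.988×10³⁰ = 1.327×10²⁰ m³/s².
r₁ = 1.993×10⁸ km = 1.993×10¹¹ m.
r₂ = 1.059×10⁹ km = 1.059×10¹² m.
Transfer ellipse a_t = (r₁ + r₂)/2 = 6.292×10¹¹ m.
At r₁: circular v_c1 = √(μ/r₁) = 25800 m/s; transfer-perihelion v_p = √[μ(2/r₁ − 1/a_t)] = 33470 m/s.
At r₂: circular v_c2 = √(μ/r₂) = 11190 m/s; transfer-aphelion v_a = √[μ(2/r₂ − 1/a_t)] = 6300 m/s.
Δv₂ = v_c2 − v_a = 4893 m/s.
= 4.893 km/s.

Δv ≈ 4.89 km/s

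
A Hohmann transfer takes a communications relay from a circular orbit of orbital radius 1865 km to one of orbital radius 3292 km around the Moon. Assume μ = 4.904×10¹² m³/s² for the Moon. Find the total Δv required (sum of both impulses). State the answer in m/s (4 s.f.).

Δv_total ≈ 393.2 m/s

r₁ = 1865 km = 1.865×10⁶ m.
r₂ = 3292 km = 3.292×10⁶ m.
Transfer ellipse a_t = (r₁ + r₂)/2 = 2.578×10⁶ m.
At r₁: circular v_c1 = √(μ/r₁) = 1622 m/s; transfer-perilune v_p = √[μ(2/r₁ − 1/a_t)] = 1832 m/s.
Δv₁ = v_p − v_c1 = 210.7 m/s.
At r₂: circular v_c2 = √(μ/r₂) = 1221 m/s; transfer-apolune v_a = √[μ(2/r₂ − 1/a_t)] = 1038 m/s.
Δv₂ = v_c2 − v_a = 182.5 m/s.
Total Δv = Δv₁ + Δv₂ = 393.2 m/s.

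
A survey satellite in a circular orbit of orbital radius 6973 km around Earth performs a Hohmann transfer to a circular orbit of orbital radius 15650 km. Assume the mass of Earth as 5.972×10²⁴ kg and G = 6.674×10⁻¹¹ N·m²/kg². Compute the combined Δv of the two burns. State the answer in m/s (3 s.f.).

μ = GM = 6.674×10⁻¹¹ × 5.972×10²⁴ = 3.986×10¹⁴ m³/s².
r₁ = 6973 km = 6.973×10⁶ m.
r₂ = 15650 km = 1.565×10⁷ m.
Transfer ellipse a_t = (r₁ + r₂)/2 = 1.131×10⁷ m.
At r₁: circular v_c1 = √(μ/r₁) = 7560 m/s; transfer-perigee v_p = √[μ(2/r₁ − 1/a_t)] = 8893 m/s.
Δv₁ = v_p − v_c1 = 1332 m/s.
At r₂: circular v_c2 = √(μ/r₂) = 5047 m/s; transfer-apogee v_a = √[μ(2/r₂ − 1/a_t)] = 3962 m/s.
Δv₂ = v_c2 − v_a = 1084 m/s.
Total Δv = Δv₁ + Δv₂ = 2417 m/s.

Δv_total ≈ 2420 m/s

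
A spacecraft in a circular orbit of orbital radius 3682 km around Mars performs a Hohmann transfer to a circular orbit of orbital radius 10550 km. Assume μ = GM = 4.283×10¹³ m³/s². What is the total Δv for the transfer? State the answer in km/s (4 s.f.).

Δv_total ≈ 1.308 km/s

r₁ = 3682 km = 3.682×10⁶ m.
r₂ = 10550 km = 1.055×10⁷ m.
Transfer ellipse a_t = (r₁ + r₂)/2 = 7.116×10⁶ m.
At r₁: circular v_c1 = √(μ/r₁) = 3411 m/s; transfer-periapsis v_p = √[μ(2/r₁ − 1/a_t)] = 4153 m/s.
Δv₁ = v_p − v_c1 = 742.2 m/s.
At r₂: circular v_c2 = √(μ/r₂) = 2015 m/s; transfer-apoapsis v_a = √[μ(2/r₂ − 1/a_t)] = 1449 m/s.
Δv₂ = v_c2 − v_a = 565.5 m/s.
Total Δv = Δv₁ + Δv₂ = 1308 m/s = 1.308 km/s.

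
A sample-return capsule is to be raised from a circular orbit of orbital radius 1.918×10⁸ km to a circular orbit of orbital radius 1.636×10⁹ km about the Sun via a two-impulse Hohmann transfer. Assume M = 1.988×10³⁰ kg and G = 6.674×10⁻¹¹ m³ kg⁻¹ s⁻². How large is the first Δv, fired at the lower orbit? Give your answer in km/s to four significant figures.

μ = GM = 6.674×10⁻¹¹ × 1.988×10³⁰ = 1.327×10²⁰ m³/s².
r₁ = 1.918×10⁸ km = 1.918×10¹¹ m.
r₂ = 1.636×10⁹ km = 1.636×10¹² m.
Transfer ellipse a_t = (r₁ + r₂)/2 = 9.139×10¹¹ m.
At r₁: circular v_c1 = √(μ/r₁) = 26300 m/s; transfer-perihelion v_p = √[μ(2/r₁ − 1/a_t)] = 35190 m/s.
Δv₁ = v_p − v_c1 = 8889 m/s.
= 8.889 km/s.

Δv ≈ 8.889 km/s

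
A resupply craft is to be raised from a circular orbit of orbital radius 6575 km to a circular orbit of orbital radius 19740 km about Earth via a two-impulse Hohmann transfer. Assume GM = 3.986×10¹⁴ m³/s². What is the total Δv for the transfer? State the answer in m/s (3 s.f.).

Δv_total ≈ 3070 m/s

r₁ = 6575 km = 6.575×10⁶ m.
r₂ = 19740 km = 1.974×10⁷ m.
Transfer ellipse a_t = (r₁ + r₂)/2 = 1.316×10⁷ m.
At r₁: circular v_c1 = √(μ/r₁) = 7786 m/s; transfer-perigee v_p = √[μ(2/r₁ − 1/a_t)] = 9537 m/s.
Δv₁ = v_p − v_c1 = 1751 m/s.
At r₂: circular v_c2 = √(μ/r₂) = 4494 m/s; transfer-apogee v_a = √[μ(2/r₂ − 1/a_t)] = 3177 m/s.
Δv₂ = v_c2 − v_a = 1317 m/s.
Total Δv = Δv₁ + Δv₂ = 3068 m/s.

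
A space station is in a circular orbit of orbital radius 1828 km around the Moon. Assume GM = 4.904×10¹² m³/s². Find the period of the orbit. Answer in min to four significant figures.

r = 1828 km = 1.828×10⁶ m.
Kepler's third law: T = 2π√(r³/μ) = 2π√((1.828×10⁶)³ / 4.904×10¹²).
r³/μ = 1.246×10⁶ s², so T = 2π × 1.116×10³ = 7.012×10³ s.
Converting: 7.012×10³ s ÷ 60.00 = 116.9 min.

T ≈ 116.9 min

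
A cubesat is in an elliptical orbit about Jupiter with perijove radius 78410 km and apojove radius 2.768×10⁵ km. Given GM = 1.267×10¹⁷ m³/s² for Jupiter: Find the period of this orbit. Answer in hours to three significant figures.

T ≈ 11.6 hours

Semi-major axis a = (r_p + r_a)/2 = (78410 + 2.7680×10⁵)/2 = 1.7760×10⁵ km = 1.776×10⁸ m.
By Kepler's third law T = 2π√(a³/μ) = 2π × 6.650×10³ = 4.178×10⁴ s.
= 11.61 hours.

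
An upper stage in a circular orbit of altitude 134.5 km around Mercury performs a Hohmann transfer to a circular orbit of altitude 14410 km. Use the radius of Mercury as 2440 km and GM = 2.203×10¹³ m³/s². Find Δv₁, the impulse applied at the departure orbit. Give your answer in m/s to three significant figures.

r₁ = 2440 + 134.5 = 2574.5 km = 2.5745×10⁶ m.
r₂ = 2440 + 14410 = 16850 km = 1.6850×10⁷ m.
Transfer ellipse a_t = (r₁ + r₂)/2 = 9.712×10⁶ m.
At r₁: circular v_c1 = √(μ/r₁) = 2925 m/s; transfer-periherm v_p = √[μ(2/r₁ − 1/a_t)] = 3853 m/s.
Δv₁ = v_p − v_c1 = 927.8 m/s.

Δv ≈ 928 m/s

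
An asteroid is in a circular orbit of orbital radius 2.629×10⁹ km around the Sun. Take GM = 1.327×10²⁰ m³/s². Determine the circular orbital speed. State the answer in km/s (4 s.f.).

v ≈ 7.105 km/s

r = 2.629×10⁹ km = 2.629×10¹² m.
For a circular orbit v = √(μ/r) = √(1.327×10²⁰ / 2.629×10¹²) = √(5.048×10⁷) = 7105 m/s.
That is 7.105 km/s.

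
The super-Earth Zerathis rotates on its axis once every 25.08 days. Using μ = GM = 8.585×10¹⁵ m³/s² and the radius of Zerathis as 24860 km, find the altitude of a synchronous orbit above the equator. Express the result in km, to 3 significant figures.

T = 25.08 days = 2.167×10⁶ s.
A synchronous orbit has period T, so by Kepler's third law a = (μT²/4π²)^(1/3).
μT²/4π² = 8.585×10¹⁵ × (2.167×10⁶)² / 39.48 = 1.021×10²⁷ m³.
a = 1.007×10⁹ m = 1.0070×10⁶ km.
Altitude h = a − R = 1.0070×10⁶ − 24860 = 9.8212×10⁵ km.

h_sync ≈ 9.82×10⁵ km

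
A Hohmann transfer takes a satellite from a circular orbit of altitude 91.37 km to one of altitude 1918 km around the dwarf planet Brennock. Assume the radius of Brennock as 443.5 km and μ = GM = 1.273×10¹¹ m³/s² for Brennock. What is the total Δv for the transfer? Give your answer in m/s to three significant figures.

r₁ = 443.5 + 91.37 = 534.87 km = 5.3487×10⁵ m.
r₂ = 443.5 + 1918 = 2361.5 km = 2.3615×10⁶ m.
Transfer ellipse a_t = (r₁ + r₂)/2 = 1.448×10⁶ m.
At r₁: circular v_c1 = √(μ/r₁) = 487.9 m/s; transfer-periapsis v_p = √[μ(2/r₁ − 1/a_t)] = 623.0 m/s.
Δv₁ = v_p − v_c1 = 135.1 m/s.
At r₂: circular v_c2 = √(μ/r₂) = 232.2 m/s; transfer-apoapsis v_a = √[μ(2/r₂ − 1/a_t)] = 141.1 m/s.
Δv₂ = v_c2 − v_a = 91.08 m/s.
Total Δv = Δv₁ + Δv₂ = 226.2 m/s.

Δv_total ≈ 226 m/s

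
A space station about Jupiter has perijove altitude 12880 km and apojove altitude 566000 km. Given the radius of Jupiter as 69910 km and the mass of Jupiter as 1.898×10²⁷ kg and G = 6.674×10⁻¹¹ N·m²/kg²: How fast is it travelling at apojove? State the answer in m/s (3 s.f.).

μ = GM = 6.674×10⁻¹¹ × 1.898×10²⁷ = 1.267×10¹⁷ m³/s².
r_p = 69910 + 12880 = 82790 km = 8.2790×10⁷ m.
r_a = 69910 + 566000 = 635910 km = 6.3591×10⁸ m.
Semi-major axis a = (r_p + r_a)/2 = 3.5935×10⁵ km = 3.594×10⁸ m.
Vis-viva: v² = μ(2/r − 1/a) = 1.267×10¹⁷ × (3.145×10⁻⁹ − 2.783×10⁻⁹) = 4.589×10⁷ m²/s².
v = 6774 m/s.

v ≈ 6770 m/s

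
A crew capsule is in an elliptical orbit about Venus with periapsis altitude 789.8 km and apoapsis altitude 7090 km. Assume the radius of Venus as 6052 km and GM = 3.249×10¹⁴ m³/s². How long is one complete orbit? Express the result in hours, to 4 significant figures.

T ≈ 3.058 hours

r_p = 6052 + 789.8 = 6841.8 km = 6.8418×10⁶ m.
r_a = 6052 + 7090 = 13142 km = 1.3142×10⁷ m.
Semi-major axis a = (r_p + r_a)/2 = (6841.8 + 13142)/2 = 9991.9 km = 9.992×10⁶ m.
By Kepler's third law T = 2π√(a³/μ) = 2π × 1.752×10³ = 1.101×10⁴ s.
= 3.058 hours.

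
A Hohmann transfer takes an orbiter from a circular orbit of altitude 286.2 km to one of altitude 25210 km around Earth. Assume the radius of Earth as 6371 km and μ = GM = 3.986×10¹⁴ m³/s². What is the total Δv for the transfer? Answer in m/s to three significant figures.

r₁ = 6371 + 286.2 = 6657.2 km = 6.6572×10⁶ m.
r₂ = 6371 + 25210 = 31581 km = 3.1581×10⁷ m.
Transfer ellipse a_t = (r₁ + r₂)/2 = 1.912×10⁷ m.
At r₁: circular v_c1 = √(μ/r₁) = 7738 m/s; transfer-perigee v_p = √[μ(2/r₁ − 1/a_t)] = 9945 m/s.
Δv₁ = v_p − v_c1 = 2207 m/s.
At r₂: circular v_c2 = √(μ/r₂) = 3553 m/s; transfer-apogee v_a = √[μ(2/r₂ − 1/a_t)] = 2096 m/s.
Δv₂ = v_c2 − v_a = 1456 m/s.
Total Δv = Δv₁ + Δv₂ = 3663 m/s.

Δv_total ≈ 3660 m/s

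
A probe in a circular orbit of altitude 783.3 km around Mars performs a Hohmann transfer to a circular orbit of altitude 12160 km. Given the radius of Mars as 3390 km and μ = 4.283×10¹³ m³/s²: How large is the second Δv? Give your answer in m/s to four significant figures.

Δv ≈ 580.0 m/s

r₁ = 3390 + 783.3 = 4173.3 km = 4.1733×10⁶ m.
r₂ = 3390 + 12160 = 15550 km = 1.5550×10⁷ m.
Transfer ellipse a_t = (r₁ + r₂)/2 = 9.862×10⁶ m.
At r₁: circular v_c1 = √(μ/r₁) = 3204 m/s; transfer-periapsis v_p = √[μ(2/r₁ − 1/a_t)] = 4023 m/s.
At r₂: circular v_c2 = √(μ/r₂) = 1660 m/s; transfer-apoapsis v_a = √[μ(2/r₂ − 1/a_t)] = 1080 m/s.
Δv₂ = v_c2 − v_a = 580.0 m/s.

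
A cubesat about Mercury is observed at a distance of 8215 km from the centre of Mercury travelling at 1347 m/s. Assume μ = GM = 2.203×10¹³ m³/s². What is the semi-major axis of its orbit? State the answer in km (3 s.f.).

r = 8.215×10⁶ m.
Specific orbital energy ε = v²/2 − μ/r = (1347)²/2 − 2.203×10¹³/8.215×10⁶ = -1.774×10⁶ J/kg.
Since ε = −μ/(2a), a = −μ/(2ε) = 6.207×10⁶ m = 6207.5 km.

a ≈ 6210 km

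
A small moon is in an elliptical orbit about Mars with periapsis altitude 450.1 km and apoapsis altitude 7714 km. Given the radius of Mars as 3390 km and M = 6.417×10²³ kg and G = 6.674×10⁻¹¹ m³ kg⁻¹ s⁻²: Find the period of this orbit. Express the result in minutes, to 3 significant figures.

T ≈ 327 minutes

μ = GM = 6.674×10⁻¹¹ × 6.417×10²³ = 4.283×10¹³ m³/s².
r_p = 3390 + 450.1 = 3840.1 km = 3.8401×10⁶ m.
r_a = 3390 + 7714 = 11104 km = 1.1104×10⁷ m.
Semi-major axis a = (r_p + r_a)/2 = (3840.1 + 11104)/2 = 7472.1 km = 7.472×10⁶ m.
By Kepler's third law T = 2π√(a³/μ) = 2π × 3.121×10³ = 1.961×10⁴ s.
= 326.8 minutes.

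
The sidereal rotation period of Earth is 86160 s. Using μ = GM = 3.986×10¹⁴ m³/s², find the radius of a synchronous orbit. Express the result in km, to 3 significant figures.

r_sync ≈ 42200 km

A synchronous orbit has period T, so by Kepler's third law a = (μT²/4π²)^(1/3).
μT²/4π² = 3.986×10¹⁴ × (8.616×10⁴)² / 39.48 = 7.495×10²² m³.
a = 4.216×10⁷ m = 42163 km.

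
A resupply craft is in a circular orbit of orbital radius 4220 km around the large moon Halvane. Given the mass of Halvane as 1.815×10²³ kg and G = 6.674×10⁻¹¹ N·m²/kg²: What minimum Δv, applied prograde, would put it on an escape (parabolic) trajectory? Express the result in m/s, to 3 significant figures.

μ = GM = 6.674×10⁻¹¹ × 1.815×10²³ = 1.211×10¹³ m³/s².
r = 4220 km = 4.220×10⁶ m.
Circular speed v_c = √(μ/r) = 1694 m/s.
Escape speed v_esc = √(2μ/r) = √2 × v_c = 2396 m/s.
Δv = v_esc − v_c = 701.8 m/s.

Δv ≈ 702 m/s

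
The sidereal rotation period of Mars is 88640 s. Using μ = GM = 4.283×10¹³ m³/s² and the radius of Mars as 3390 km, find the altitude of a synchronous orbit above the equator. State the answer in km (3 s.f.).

A synchronous orbit has period T, so by Kepler's third law a = (μT²/4π²)^(1/3).
μT²/4π² = 4.283×10¹³ × (8.864×10⁴)² / 39.48 = 8.524×10²¹ m³.
a = 2.043×10⁷ m = 20428 km.
Altitude h = a − R = 20428 − 3390 = 17038 km.

h_sync ≈ 17000 km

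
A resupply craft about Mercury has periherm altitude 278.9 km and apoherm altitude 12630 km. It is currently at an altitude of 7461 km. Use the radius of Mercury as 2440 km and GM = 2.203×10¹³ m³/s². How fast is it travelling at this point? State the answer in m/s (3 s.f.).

r_p = 2440 + 278.9 = 2718.9 km = 2.7189×10⁶ m.
r_a = 2440 + 12630 = 15070 km = 1.5070×10⁷ m.
r = 2440 + 7461 = 9901.0 km = 9.901×10⁶ m.
Semi-major axis a = (r_p + r_a)/2 = 8894.5 km = 8.894×10⁶ m.
Vis-viva: v² = μ(2/r − 1/a) = 2.203×10¹³ × (2.020×10⁻⁷ − 1.124×10⁻⁷) = 1.973×10⁶ m²/s².
v = 1405 m/s.

v ≈ 1400 m/s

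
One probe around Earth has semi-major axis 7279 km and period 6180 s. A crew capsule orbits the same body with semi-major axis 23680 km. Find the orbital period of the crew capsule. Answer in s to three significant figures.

Kepler's third law: T² ∝ a³, so T₂ = T₁ (a₂/a₁)^(3/2).
a₂/a₁ = 3.253, (a₂/a₁)^(3/2) = 5.868.
T₂ = 6180 × 5.868 = 36260 s.

T₂ ≈ 36300 s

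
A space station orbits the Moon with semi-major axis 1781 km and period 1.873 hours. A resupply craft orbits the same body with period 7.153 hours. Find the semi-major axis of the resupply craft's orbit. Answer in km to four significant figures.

a₂ ≈ 4351 km

Kepler's third law: a³ ∝ T², so a₂ = a₁ (T₂/T₁)^(2/3).
T₂/T₁ = 3.819, (T₂/T₁)^(2/3) = 2.443.
a₂ = 1781 × 2.443 = 4351 km.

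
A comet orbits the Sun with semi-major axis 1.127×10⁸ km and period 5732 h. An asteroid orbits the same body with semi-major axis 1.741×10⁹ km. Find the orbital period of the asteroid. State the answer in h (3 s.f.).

Kepler's third law: T² ∝ a³, so T₂ = T₁ (a₂/a₁)^(3/2).
a₂/a₁ = 15.45, (a₂/a₁)^(3/2) = 60.72.
T₂ = 5732 × 60.72 = 3.480×10⁵ h.

T₂ ≈ 3.48×10⁵ h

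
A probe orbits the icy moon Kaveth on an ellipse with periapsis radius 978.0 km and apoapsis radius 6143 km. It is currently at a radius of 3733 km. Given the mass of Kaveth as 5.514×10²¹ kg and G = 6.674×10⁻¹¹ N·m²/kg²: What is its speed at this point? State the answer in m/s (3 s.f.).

v ≈ 306 m/s

μ = GM = 6.674×10⁻¹¹ × 5.514×10²¹ = 3.680×10¹¹ m³/s².
Semi-major axis a = (r_p + r_a)/2 = 3560.5 km = 3.560×10⁶ m.
Vis-viva: v² = μ(2/r − 1/a) = 3.680×10¹¹ × (5.358×10⁻⁷ − 2.809×10⁻⁷) = 9.381×10⁴ m²/s².
v = 306.3 m/s.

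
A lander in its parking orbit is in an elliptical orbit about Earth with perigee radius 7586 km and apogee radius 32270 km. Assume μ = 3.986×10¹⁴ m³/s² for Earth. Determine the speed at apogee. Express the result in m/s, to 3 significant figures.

Semi-major axis a = (r_p + r_a)/2 = 19928 km = 1.993×10⁷ m.
Vis-viva: v² = μ(2/r − 1/a) = 3.986×10¹⁴ × (6.198×10⁻⁸ − 5.018×10⁻⁸) = 4.702×10⁶ m²/s².
v = 2168 m/s.

v ≈ 2170 m/s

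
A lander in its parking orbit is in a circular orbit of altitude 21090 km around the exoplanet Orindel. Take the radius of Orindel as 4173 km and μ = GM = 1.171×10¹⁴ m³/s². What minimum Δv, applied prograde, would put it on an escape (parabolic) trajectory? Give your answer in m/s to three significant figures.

Δv ≈ 892 m/s

r = 4173 + 21090 = 25263 km = 2.5263×10⁷ m.
Circular speed v_c = √(μ/r) = 2153 m/s.
Escape speed v_esc = √(2μ/r) = √2 × v_c = 3045 m/s.
Δv = v_esc − v_c = 891.8 m/s.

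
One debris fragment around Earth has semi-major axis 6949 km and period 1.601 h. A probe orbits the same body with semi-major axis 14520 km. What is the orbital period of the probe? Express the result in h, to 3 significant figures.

Kepler's third law: T² ∝ a³, so T₂ = T₁ (a₂/a₁)^(3/2).
a₂/a₁ = 2.090, (a₂/a₁)^(3/2) = 3.020.
T₂ = 1.601 × 3.020 = 4.836 h.

T₂ ≈ 4.84 h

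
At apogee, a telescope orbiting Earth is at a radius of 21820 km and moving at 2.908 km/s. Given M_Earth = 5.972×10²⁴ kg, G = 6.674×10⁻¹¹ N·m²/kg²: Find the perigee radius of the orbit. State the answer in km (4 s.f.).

perigee radius ≈ 6572 km

μ = GM = 6.674×10⁻¹¹ × 5.972×10²⁴ = 3.986×10¹⁴ m³/s².
r_a = 2.182×10⁷ m.
Specific energy ε = v²/2 − μ/r = -1.404×10⁷ J/kg, so a = −μ/(2ε) = 1.420×10⁷ m.
The apsides satisfy r_p + r_a = 2a, so the perigee radius is 2a − r_a = 6.572×10⁶ m = 6572.1 km.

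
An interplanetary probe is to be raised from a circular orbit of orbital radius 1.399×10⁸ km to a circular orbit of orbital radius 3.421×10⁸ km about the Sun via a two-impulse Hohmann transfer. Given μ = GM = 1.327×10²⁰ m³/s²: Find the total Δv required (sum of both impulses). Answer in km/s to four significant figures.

Δv_total ≈ 10.59 km/s

r₁ = 1.399×10⁸ km = 1.399×10¹¹ m.
r₂ = 3.421×10⁸ km = 3.421×10¹¹ m.
Transfer ellipse a_t = (r₁ + r₂)/2 = 2.410×10¹¹ m.
At r₁: circular v_c1 = √(μ/r₁) = 30800 m/s; transfer-perihelion v_p = √[μ(2/r₁ − 1/a_t)] = 36690 m/s.
Δv₁ = v_p − v_c1 = 5896 m/s.
At r₂: circular v_c2 = √(μ/r₂) = 19700 m/s; transfer-aphelion v_a = √[μ(2/r₂ − 1/a_t)] = 15010 m/s.
Δv₂ = v_c2 − v_a = 4689 m/s.
Total Δv = Δv₁ + Δv₂ = 10590 m/s = 10.59 km/s.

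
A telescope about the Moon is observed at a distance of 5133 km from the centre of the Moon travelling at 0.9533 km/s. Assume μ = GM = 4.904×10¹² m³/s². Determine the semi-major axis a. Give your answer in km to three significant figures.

r = 5.133×10⁶ m.
Specific orbital energy ε = v²/2 − μ/r = (953.3)²/2 − 4.904×10¹²/5.133×10⁶ = -5.010×10⁵ J/kg.
Since ε = −μ/(2a), a = −μ/(2ε) = 4.894×10⁶ m = 4894.2 km.

a ≈ 4890 km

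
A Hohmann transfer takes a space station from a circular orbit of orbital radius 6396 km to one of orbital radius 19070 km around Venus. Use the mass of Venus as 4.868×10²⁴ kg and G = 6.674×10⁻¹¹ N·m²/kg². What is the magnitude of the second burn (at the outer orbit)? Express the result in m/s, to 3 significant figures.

μ = GM = 6.674×10⁻¹¹ × 4.868×10²⁴ = 3.249×10¹⁴ m³/s².
r₁ = 6396 km = 6.396×10⁶ m.
r₂ = 19070 km = 1.907×10⁷ m.
Transfer ellipse a_t = (r₁ + r₂)/2 = 1.273×10⁷ m.
At r₁: circular v_c1 = √(μ/r₁) = 7127 m/s; transfer-periapsis v_p = √[μ(2/r₁ − 1/a_t)] = 8722 m/s.
At r₂: circular v_c2 = √(μ/r₂) = 4128 m/s; transfer-apoapsis v_a = √[μ(2/r₂ − 1/a_t)] = 2925 m/s.
Δv₂ = v_c2 − v_a = 1202 m/s.

Δv ≈ 1200 m/s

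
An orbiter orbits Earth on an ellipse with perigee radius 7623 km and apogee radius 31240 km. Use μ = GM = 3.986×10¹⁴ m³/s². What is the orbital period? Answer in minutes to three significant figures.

Semi-major axis a = (r_p + r_a)/2 = (7623.0 + 31240)/2 = 19432 km = 1.943×10⁷ m.
By Kepler's third law T = 2π√(a³/μ) = 2π × 4.290×10³ = 2.696×10⁴ s.
= 449.3 minutes.

T ≈ 449 minutes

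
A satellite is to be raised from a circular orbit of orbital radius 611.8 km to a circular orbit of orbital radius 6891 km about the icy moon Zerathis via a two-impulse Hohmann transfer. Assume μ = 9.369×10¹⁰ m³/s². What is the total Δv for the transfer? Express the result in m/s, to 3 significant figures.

Δv_total ≈ 209 m/s

r₁ = 611.8 km = 6.118×10⁵ m.
r₂ = 6891 km = 6.891×10⁶ m.
Transfer ellipse a_t = (r₁ + r₂)/2 = 3.751×10⁶ m.
At r₁: circular v_c1 = √(μ/r₁) = 391.3 m/s; transfer-periapsis v_p = √[μ(2/r₁ − 1/a_t)] = 530.4 m/s.
Δv₁ = v_p − v_c1 = 139.1 m/s.
At r₂: circular v_c2 = √(μ/r₂) = 116.6 m/s; transfer-apoapsis v_a = √[μ(2/r₂ − 1/a_t)] = 47.09 m/s.
Δv₂ = v_c2 − v_a = 69.51 m/s.
Total Δv = Δv₁ + Δv₂ = 208.6 m/s.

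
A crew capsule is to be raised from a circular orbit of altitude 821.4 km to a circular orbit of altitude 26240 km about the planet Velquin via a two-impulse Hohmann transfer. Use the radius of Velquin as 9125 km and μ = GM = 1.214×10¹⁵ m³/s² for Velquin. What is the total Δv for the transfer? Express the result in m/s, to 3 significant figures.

Δv_total ≈ 4730 m/s

r₁ = 9125 + 821.4 = 9946.4 km = 9.9464×10⁶ m.
r₂ = 9125 + 26240 = 35365 km = 3.5365×10⁷ m.
Transfer ellipse a_t = (r₁ + r₂)/2 = 2.266×10⁷ m.
At r₁: circular v_c1 = √(μ/r₁) = 11050 m/s; transfer-periapsis v_p = √[μ(2/r₁ − 1/a_t)] = 13800 m/s.
Δv₁ = v_p − v_c1 = 2755 m/s.
At r₂: circular v_c2 = √(μ/r₂) = 5859 m/s; transfer-apoapsis v_a = √[μ(2/r₂ − 1/a_t)] = 3882 m/s.
Δv₂ = v_c2 − v_a = 1977 m/s.
Total Δv = Δv₁ + Δv₂ = 4732 m/s.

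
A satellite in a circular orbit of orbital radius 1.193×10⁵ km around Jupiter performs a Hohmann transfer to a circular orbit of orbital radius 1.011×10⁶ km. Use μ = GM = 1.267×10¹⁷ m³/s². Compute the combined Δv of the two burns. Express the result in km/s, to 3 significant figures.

Δv_total ≈ 17.1 km/s

r₁ = 1.193×10⁵ km = 1.193×10⁸ m.
r₂ = 1.011×10⁶ km = 1.011×10⁹ m.
Transfer ellipse a_t = (r₁ + r₂)/2 = 5.652×10⁸ m.
At r₁: circular v_c1 = √(μ/r₁) = 32590 m/s; transfer-perijove v_p = √[μ(2/r₁ − 1/a_t)] = 43590 m/s.
Δv₁ = v_p − v_c1 = 11000 m/s.
At r₂: circular v_c2 = √(μ/r₂) = 11190 m/s; transfer-apojove v_a = √[μ(2/r₂ − 1/a_t)] = 5143 m/s.
Δv₂ = v_c2 − v_a = 6051 m/s.
Total Δv = Δv₁ + Δv₂ = 17050 m/s = 17.05 km/s.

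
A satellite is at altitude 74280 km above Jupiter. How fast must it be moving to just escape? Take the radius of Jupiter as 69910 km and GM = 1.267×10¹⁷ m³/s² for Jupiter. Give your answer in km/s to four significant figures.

v_esc ≈ 41.92 km/s

r = 69910 + 74280 = 144190 km = 1.4419×10⁸ m.
Escape speed v_esc = √(2μ/r) = √(2 × 1.267×10¹⁷ / 1.442×10⁸) = √(1.757×10⁹) = 41920 m/s.
= 41.92 km/s.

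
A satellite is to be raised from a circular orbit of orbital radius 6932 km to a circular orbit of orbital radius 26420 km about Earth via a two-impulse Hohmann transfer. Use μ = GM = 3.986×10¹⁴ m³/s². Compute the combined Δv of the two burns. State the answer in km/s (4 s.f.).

r₁ = 6932 km = 6.932×10⁶ m.
r₂ = 26420 km = 2.642×10⁷ m.
Transfer ellipse a_t = (r₁ + r₂)/2 = 1.668×10⁷ m.
At r₁: circular v_c1 = √(μ/r₁) = 7583 m/s; transfer-perigee v_p = √[μ(2/r₁ − 1/a_t)] = 9545 m/s.
Δv₁ = v_p − v_c1 = 1962 m/s.
At r₂: circular v_c2 = √(μ/r₂) = 3884 m/s; transfer-apogee v_a = √[μ(2/r₂ − 1/a_t)] = 2504 m/s.
Δv₂ = v_c2 − v_a = 1380 m/s.
Total Δv = Δv₁ + Δv₂ = 3342 m/s = 3.342 km/s.

Δv_total ≈ 3.342 km/s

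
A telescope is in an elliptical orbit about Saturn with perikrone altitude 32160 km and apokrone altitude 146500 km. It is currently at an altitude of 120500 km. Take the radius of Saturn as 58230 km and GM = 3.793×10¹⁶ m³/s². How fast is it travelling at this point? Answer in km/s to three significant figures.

v ≈ 12.9 km/s

r_p = 58230 + 32160 = 90390 km = 9.0390×10⁷ m.
r_a = 58230 + 146500 = 204730 km = 2.0473×10⁸ m.
r = 58230 + 120500 = 1.7873×10⁵ km = 1.787×10⁸ m.
Semi-major axis a = (r_p + r_a)/2 = 1.4756×10⁵ km = 1.476×10⁸ m.
Vis-viva: v² = μ(2/r − 1/a) = 3.793×10¹⁶ × (1.119×10⁻⁸ − 6.777×10⁻⁹) = 1.674×10⁸ m²/s².
v = 12940 m/s = 12.94 km/s.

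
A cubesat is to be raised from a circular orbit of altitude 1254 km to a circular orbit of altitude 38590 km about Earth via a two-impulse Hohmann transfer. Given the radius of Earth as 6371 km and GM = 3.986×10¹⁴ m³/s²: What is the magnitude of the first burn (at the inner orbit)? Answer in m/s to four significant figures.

Δv ≈ 2225 m/s

r₁ = 6371 + 1254 = 7625.0 km = 7.6250×10⁶ m.
r₂ = 6371 + 38590 = 44961 km = 4.4961×10⁷ m.
Transfer ellipse a_t = (r₁ + r₂)/2 = 2.629×10⁷ m.
At r₁: circular v_c1 = √(μ/r₁) = 7230 m/s; transfer-perigee v_p = √[μ(2/r₁ − 1/a_t)] = 9455 m/s.
Δv₁ = v_p − v_c1 = 2225 m/s.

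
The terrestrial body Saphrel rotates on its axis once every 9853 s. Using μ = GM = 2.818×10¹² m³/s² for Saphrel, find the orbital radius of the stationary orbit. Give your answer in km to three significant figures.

r_sync ≈ 1910 km

A synchronous orbit has period T, so by Kepler's third law a = (μT²/4π²)^(1/3).
μT²/4π² = 2.818×10¹² × (9.853×10³)² / 39.48 = 6.930×10¹⁸ m³.
a = 1.907×10⁶ m = 1906.5 km.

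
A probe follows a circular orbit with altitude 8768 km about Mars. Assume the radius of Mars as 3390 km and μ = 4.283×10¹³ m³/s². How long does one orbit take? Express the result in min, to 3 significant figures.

T ≈ 678 min

r = 3390 + 8768 = 12158 km = 1.2158×10⁷ m.
Kepler's third law: T = 2π√(r³/μ) = 2π√((1.216×10⁷)³ / 4.283×10¹³).
r³/μ = 4.196×10⁷ s², so T = 2π × 6.478×10³ = 4.070×10⁴ s.
Converting: 4.070×10⁴ s ÷ 60.00 = 678.3 min.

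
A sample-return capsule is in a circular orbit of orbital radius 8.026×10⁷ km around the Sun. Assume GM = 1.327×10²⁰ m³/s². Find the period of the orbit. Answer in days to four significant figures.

T ≈ 143.5 days

r = 8.026×10⁷ km = 8.026×10¹⁰ m.
Kepler's third law: T = 2π√(r³/μ) = 2π√((8.026×10¹⁰)³ / 1.327×10²⁰).
r³/μ = 3.896×10¹² s², so T = 2π × 1.974×10⁶ = 1.240×10⁷ s.
Converting: 1.240×10⁷ s ÷ 86400 = 143.5 days.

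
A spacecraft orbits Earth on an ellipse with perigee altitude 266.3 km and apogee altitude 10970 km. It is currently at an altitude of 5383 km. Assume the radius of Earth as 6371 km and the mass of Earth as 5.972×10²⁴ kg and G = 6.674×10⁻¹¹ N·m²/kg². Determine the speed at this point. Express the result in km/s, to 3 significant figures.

μ = GM = 6.674×10⁻¹¹ × 5.972×10²⁴ = 3.986×10¹⁴ m³/s².
r_p = 6371 + 266.3 = 6637.3 km = 6.6373×10⁶ m.
r_a = 6371 + 10970 = 17341 km = 1.7341×10⁷ m.
r = 6371 + 5383 = 11754 km = 1.175×10⁷ m.
Semi-major axis a = (r_p + r_a)/2 = 11989 km = 1.199×10⁷ m.
Vis-viva: v² = μ(2/r − 1/a) = 3.986×10¹⁴ × (1.702×10⁻⁷ − 8.341×10⁻⁸) = 3.457×10⁷ m²/s².
v = 5880 m/s = 5.880 km/s.

v ≈ 5.88 km/s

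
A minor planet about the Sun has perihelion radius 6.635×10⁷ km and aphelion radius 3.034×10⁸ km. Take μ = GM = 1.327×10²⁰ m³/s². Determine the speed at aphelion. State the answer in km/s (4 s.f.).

Semi-major axis a = (r_p + r_a)/2 = 1.8488×10⁸ km = 1.849×10¹¹ m.
Vis-viva: v² = μ(2/r − 1/a) = 1.327×10²⁰ × (6.592×10⁻¹² − 5.409×10⁻¹²) = 1.570×10⁸ m²/s².
v = 12530 m/s = 12.53 km/s.

v ≈ 12.53 km/s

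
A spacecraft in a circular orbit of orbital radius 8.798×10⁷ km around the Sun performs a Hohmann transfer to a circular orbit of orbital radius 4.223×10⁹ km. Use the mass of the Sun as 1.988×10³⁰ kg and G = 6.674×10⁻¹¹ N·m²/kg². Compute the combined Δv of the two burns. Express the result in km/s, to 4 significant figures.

Δv_total ≈ 19.99 km/s

μ = GM = 6.674×10⁻¹¹ × 1.988×10³⁰ = 1.327×10²⁰ m³/s².
r₁ = 8.798×10⁷ km = 8.798×10¹⁰ m.
r₂ = 4.223×10⁹ km = 4.223×10¹² m.
Transfer ellipse a_t = (r₁ + r₂)/2 = 2.155×10¹² m.
At r₁: circular v_c1 = √(μ/r₁) = 38830 m/s; transfer-perihelion v_p = √[μ(2/r₁ − 1/a_t)] = 54360 m/s.
Δv₁ = v_p − v_c1 = 15520 m/s.
At r₂: circular v_c2 = √(μ/r₂) = 5605 m/s; transfer-aphelion v_a = √[μ(2/r₂ − 1/a_t)] = 1132 m/s.
Δv₂ = v_c2 − v_a = 4473 m/s.
Total Δv = Δv₁ + Δv₂ = 19990 m/s = 19.99 km/s.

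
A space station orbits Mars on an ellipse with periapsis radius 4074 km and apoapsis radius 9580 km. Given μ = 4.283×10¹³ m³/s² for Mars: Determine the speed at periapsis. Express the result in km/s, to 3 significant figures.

v ≈ 3.84 km/s

Semi-major axis a = (r_p + r_a)/2 = 6827.0 km = 6.827×10⁶ m.
Vis-viva: v² = μ(2/r − 1/a) = 4.283×10¹³ × (4.909×10⁻⁷ − 1.465×10⁻⁷) = 1.475×10⁷ m²/s².
v = 3841 m/s = 3.841 km/s.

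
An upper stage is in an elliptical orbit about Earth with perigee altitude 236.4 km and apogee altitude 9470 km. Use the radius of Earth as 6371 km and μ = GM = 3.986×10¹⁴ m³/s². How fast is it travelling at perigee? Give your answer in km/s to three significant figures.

v ≈ 9.23 km/s

r_p = 6371 + 236.4 = 6607.4 km = 6.6074×10⁶ m.
r_a = 6371 + 9470 = 15841 km = 1.5841×10⁷ m.
Semi-major axis a = (r_p + r_a)/2 = 11224 km = 1.122×10⁷ m.
Vis-viva: v² = μ(2/r − 1/a) = 3.986×10¹⁴ × (3.027×10⁻⁷ − 8.909×10⁻⁸) = 8.514×10⁷ m²/s².
v = 9227 m/s = 9.227 km/s.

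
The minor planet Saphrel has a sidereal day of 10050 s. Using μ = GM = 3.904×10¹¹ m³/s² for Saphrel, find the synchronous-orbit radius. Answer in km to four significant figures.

A synchronous orbit has period T, so by Kepler's third law a = (μT²/4π²)^(1/3).
μT²/4π² = 3.904×10¹¹ × (1.005×10⁴)² / 39.48 = 9.988×10¹⁷ m³.
a = 9.996×10⁵ m = 999.60 km.

r_sync ≈ 999.6 km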